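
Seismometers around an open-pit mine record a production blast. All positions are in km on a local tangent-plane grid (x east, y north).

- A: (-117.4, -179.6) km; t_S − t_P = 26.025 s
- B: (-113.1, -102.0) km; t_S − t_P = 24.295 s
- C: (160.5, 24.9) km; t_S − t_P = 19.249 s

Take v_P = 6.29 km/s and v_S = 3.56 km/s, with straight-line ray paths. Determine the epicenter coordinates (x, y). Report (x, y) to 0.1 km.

(85.8, -114.2)

Distance from S−P lag: d = Δt · v_P v_S / (v_P − v_S) = Δt · (6.29·3.56)/(6.29−3.56) ≈ 8.2023·Δt.
So d_A = 213.47, d_B = 199.28, d_C = 157.89 km.
Circle about each station: (x + 117.4)² + (y + 179.6)² = 213.47²; (x + 113.1)² + (y + 102.0)² = 199.28²; (x − 160.5)² + (y − 24.9)² = 157.89².
Subtracting the A equation from the B and C equations removes the quadratic terms:
8.6 x + 155.2 y = -16986.39
555.8 x + 409.0 y = 981.53
Solving the 2×2 system: x ≈ 85.8, y ≈ -114.2 km.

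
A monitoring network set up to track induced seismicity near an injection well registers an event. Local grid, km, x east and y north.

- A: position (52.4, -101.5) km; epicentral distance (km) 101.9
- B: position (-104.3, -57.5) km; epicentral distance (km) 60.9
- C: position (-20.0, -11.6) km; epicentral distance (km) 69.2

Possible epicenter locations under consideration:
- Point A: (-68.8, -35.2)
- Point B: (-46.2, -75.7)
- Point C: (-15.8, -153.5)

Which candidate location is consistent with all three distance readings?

Point B

For each candidate, compare |candidate − station| to the reported distance:
Point A: residuals A 36.2, B 19.0, C 15.0 → max 36.2 km
Point B: residuals A 0.0, B 0.0, C 0.0 → max 0.0 km
Point C: residuals A 16.1, B 69.7, C 72.8 → max 72.8 km
Only Point B has all residuals ≈ 0.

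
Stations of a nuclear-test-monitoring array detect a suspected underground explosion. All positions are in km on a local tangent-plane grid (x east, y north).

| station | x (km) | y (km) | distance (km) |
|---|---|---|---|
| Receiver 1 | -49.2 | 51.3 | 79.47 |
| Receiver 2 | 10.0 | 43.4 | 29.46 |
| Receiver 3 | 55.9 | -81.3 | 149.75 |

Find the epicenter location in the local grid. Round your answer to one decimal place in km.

(28.9, 66.0)

Circle about each station: (x + 49.2)² + (y − 51.3)² = 79.47²; (x − 10.0)² + (y − 43.4)² = 29.46²; (x − 55.9)² + (y + 81.3)² = 149.75².
Subtracting the Receiver 1 equation from the Receiver 2 and Receiver 3 equations removes the quadratic terms:
118.4 x − 15.8 y = 2378.82
210.2 x − 265.2 y = -11427.41
Solving the 2×2 system: x ≈ 28.9, y ≈ 66.0 km.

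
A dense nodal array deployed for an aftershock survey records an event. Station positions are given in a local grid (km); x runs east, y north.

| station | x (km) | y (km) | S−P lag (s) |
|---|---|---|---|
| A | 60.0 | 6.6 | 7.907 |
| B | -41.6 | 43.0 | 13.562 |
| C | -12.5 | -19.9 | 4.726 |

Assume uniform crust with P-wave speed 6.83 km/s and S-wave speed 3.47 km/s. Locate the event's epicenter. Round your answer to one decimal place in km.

18.9 km east, -31.1 km north

Distance from S−P lag: d = Δt · v_P v_S / (v_P − v_S) = Δt · (6.83·3.47)/(6.83−3.47) ≈ 7.0536·Δt.
So d_A = 55.77, d_B = 95.66, d_C = 33.34 km.
Circle about each station: (x − 60.0)² + (y − 6.6)² = 55.77²; (x + 41.6)² + (y − 43.0)² = 95.66²; (x + 12.5)² + (y + 19.9)² = 33.34².
Subtracting the A equation from the B and C equations removes the quadratic terms:
-203.2 x + 72.8 y = -6104.54
-145.0 x − 53.0 y = -1092.56
Solving the 2×2 system: x ≈ 18.9, y ≈ -31.1 km.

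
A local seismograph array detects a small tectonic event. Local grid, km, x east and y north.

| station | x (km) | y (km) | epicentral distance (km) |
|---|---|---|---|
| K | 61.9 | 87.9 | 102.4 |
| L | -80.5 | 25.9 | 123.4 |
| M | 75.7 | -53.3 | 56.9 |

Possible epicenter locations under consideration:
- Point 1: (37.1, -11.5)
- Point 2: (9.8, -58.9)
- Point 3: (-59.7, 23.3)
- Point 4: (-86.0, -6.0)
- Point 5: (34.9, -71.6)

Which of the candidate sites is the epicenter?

Point 1

For each candidate, compare |candidate − station| to the reported distance:
Point 1: residuals K 0.0, L 0.0, M 0.0 → max 0.0 km
Point 2: residuals K 53.4, L 0.5, M 9.2 → max 53.4 km
Point 3: residuals K 35.3, L 102.4, M 98.7 → max 102.4 km
Point 4: residuals K 72.8, L 91.0, M 111.6 → max 111.6 km
Point 5: residuals K 59.4, L 27.7, M 12.2 → max 59.4 km
Only Point 1 has all residuals ≈ 0.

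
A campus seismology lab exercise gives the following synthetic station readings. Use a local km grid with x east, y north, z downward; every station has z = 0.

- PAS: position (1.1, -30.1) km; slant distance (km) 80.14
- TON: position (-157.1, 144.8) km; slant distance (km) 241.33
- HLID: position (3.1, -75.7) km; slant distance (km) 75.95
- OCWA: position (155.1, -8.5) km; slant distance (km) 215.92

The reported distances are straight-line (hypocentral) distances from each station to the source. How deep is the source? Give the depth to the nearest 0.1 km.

depth ≈ 56.0 km

Each station gives a sphere (x−x_i)² + (y−y_i)² + z² = d_i² (stations at z=0).
Subtracting the PAS sphere from TON and HLID: z² cancels, leaving linear equations in x and y:
-316.4 x + 349.8 y = -7077.52
4.0 x − 91.2 y = 5486.90
Solving: x ≈ -46.395, y ≈ -62.198 km (keep extra digits for the depth step; rounded: -46.4, -62.2).
Then from the PAS sphere: z² = 80.14² − (x − 1.1)² − (y + 30.1)² with x = -46.395, y = -62.198, so z ≈ 56.003 ≈ 56.0 km.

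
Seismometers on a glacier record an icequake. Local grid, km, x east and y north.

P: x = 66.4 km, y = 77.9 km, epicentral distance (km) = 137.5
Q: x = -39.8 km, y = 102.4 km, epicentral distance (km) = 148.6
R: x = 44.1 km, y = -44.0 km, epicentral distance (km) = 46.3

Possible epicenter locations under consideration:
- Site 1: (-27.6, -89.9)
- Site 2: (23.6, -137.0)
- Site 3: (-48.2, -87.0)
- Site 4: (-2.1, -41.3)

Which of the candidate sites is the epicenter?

For each candidate, compare |candidate − station| to the reported distance:
Site 1: residuals P 54.8, Q 44.1, R 38.8 → max 54.8 km
Site 2: residuals P 81.6, Q 99.1, R 48.9 → max 99.1 km
Site 3: residuals P 63.3, Q 41.0, R 55.5 → max 63.3 km
Site 4: residuals P 0.0, Q 0.0, R 0.0 → max 0.0 km
Only Site 4 has all residuals ≈ 0.

Site 4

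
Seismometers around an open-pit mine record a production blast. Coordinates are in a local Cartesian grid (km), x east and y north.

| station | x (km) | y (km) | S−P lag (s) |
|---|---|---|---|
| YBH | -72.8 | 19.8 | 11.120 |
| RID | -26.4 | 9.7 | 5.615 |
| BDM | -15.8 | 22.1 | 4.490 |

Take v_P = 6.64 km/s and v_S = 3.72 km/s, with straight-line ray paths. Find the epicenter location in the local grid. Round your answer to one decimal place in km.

Distance from S−P lag: d = Δt · v_P v_S / (v_P − v_S) = Δt · (6.64·3.72)/(6.64−3.72) ≈ 8.4592·Δt.
So d_YBH = 94.07, d_RID = 47.50, d_BDM = 37.98 km.
Circle about each station: (x + 72.8)² + (y − 19.8)² = 94.07²; (x + 26.4)² + (y − 9.7)² = 47.50²; (x + 15.8)² + (y − 22.1)² = 37.98².
Subtracting pairs of circle equations eliminates x²+y² and gives linear equations (the radical axes):
92.8 x − 20.2 y = 1692.08
114.0 x + 4.6 y = 2452.85
Solving the 2×2 system: x ≈ 21.0, y ≈ 12.7 km.
Check against YBH (with the unrounded x, y): √((x + 72.8)²+(y − 19.8)²) = 94.07 ≈ 94.07 km. ✓

(21.0, 12.7)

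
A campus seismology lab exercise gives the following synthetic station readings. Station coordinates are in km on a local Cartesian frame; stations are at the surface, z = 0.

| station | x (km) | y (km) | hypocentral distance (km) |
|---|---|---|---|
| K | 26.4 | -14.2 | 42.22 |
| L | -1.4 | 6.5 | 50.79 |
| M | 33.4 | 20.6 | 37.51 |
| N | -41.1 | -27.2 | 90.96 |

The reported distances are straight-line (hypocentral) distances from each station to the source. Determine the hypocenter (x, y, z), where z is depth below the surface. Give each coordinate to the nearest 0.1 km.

x ≈ 35.3 km, y ≈ 7.5 km, depth ≈ 35.1 km

Each station gives a sphere (x−x_i)² + (y−y_i)² + z² = d_i² (stations at z=0).
Subtracting the K sphere from L and M: z² cancels, leaving linear equations in x and y:
-55.6 x + 41.4 y = -1651.49
14.0 x + 69.6 y = 1016.85
Solving: x ≈ 35.295, y ≈ 7.510 km (keep extra digits for the depth step; rounded: 35.3, 7.5).
Then from the K sphere: z² = 42.22² − (x − 26.4)² − (y + 14.2)² with x = 35.295, y = 7.510, so z ≈ 35.101 ≈ 35.1 km.
Check against N (with the unrounded solution): distance 90.96 ≈ 90.96 km. ✓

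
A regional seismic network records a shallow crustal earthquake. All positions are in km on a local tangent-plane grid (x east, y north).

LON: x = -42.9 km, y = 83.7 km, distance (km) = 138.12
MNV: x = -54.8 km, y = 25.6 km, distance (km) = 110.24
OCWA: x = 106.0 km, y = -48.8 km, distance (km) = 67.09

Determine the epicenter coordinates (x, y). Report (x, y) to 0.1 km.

x ≈ 43.7 km, y ≈ -23.9 km

Circle about each station: (x + 42.9)² + (y − 83.7)² = 138.12²; (x + 54.8)² + (y − 25.6)² = 110.24²; (x − 106.0)² + (y + 48.8)² = 67.09².
Subtracting the LON equation from the MNV and OCWA equations removes the quadratic terms:
-23.8 x − 116.2 y = 1736.58
297.8 x − 265.0 y = 19347.41
Solving the 2×2 system: x ≈ 43.7, y ≈ -23.9 km.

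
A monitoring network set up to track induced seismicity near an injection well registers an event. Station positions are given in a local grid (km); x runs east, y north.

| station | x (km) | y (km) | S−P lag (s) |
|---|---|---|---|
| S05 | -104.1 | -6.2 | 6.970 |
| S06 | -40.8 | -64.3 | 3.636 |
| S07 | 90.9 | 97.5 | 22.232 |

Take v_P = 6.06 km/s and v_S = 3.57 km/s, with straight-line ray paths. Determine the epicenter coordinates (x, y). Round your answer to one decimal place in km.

Distance from S−P lag: d = Δt · v_P v_S / (v_P − v_S) = Δt · (6.06·3.57)/(6.06−3.57) ≈ 8.6884·Δt.
So d_S05 = 60.56, d_S06 = 31.59, d_S07 = 193.16 km.
Circle about each station: (x + 104.1)² + (y + 6.2)² = 60.56²; (x + 40.8)² + (y + 64.3)² = 31.59²; (x − 90.9)² + (y − 97.5)² = 193.16².
Subtracting the S05 equation from the S06 and S07 equations removes the quadratic terms:
126.6 x − 116.2 y = -2406.53
390.0 x + 207.4 y = -26749.46
Solving the 2×2 system: x ≈ -50.4, y ≈ -34.2 km.
Check against S05 (with the unrounded x, y): √((x + 104.1)²+(y + 6.2)²) = 60.56 ≈ 60.56 km. ✓

x ≈ -50.4 km, y ≈ -34.2 km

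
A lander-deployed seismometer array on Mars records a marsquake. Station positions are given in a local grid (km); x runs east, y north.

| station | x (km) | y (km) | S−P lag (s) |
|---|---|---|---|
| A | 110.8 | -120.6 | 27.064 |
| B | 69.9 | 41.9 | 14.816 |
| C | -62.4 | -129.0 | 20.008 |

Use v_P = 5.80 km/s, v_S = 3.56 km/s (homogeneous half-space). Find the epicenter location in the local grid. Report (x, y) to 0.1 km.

-66.0 km east, 55.4 km north

Distance from S−P lag: d = Δt · v_P v_S / (v_P − v_S) = Δt · (5.80·3.56)/(5.80−3.56) ≈ 9.2179·Δt.
So d_A = 249.47, d_B = 136.57, d_C = 184.43 km.
Circle about each station: (x − 110.8)² + (y + 120.6)² = 249.47²; (x − 69.9)² + (y − 41.9)² = 136.57²; (x + 62.4)² + (y + 129.0)² = 184.43².
Subtracting the A equation from the B and C equations removes the quadratic terms:
-81.8 x + 325.0 y = 23404.54
-346.4 x − 16.8 y = 21934.62
Solving the 2×2 system: x ≈ -66.0, y ≈ 55.4 km.
Check against A (with the unrounded x, y): √((x − 110.8)²+(y + 120.6)²) = 249.47 ≈ 249.47 km. ✓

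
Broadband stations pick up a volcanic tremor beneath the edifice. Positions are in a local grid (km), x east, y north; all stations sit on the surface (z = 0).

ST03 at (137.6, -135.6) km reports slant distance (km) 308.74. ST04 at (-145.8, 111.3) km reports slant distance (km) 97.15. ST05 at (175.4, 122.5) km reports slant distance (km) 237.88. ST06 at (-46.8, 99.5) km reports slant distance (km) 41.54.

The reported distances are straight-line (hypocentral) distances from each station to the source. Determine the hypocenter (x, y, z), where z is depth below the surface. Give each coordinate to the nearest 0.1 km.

Each station gives a sphere (x−x_i)² + (y−y_i)² + z² = d_i² (stations at z=0).
Subtracting the ST03 sphere from ST04 and ST05: z² cancels, leaving linear equations in x and y:
-566.8 x + 493.8 y = 82206.48
75.6 x + 516.2 y = 47183.78
Solving: x ≈ -58.002, y ≈ 99.901 km (keep extra digits for the depth step; rounded: -58.0, 99.9).
Then from the ST03 sphere: z² = 308.74² − (x − 137.6)² − (y + 135.6)² with x = -58.002, y = 99.901, so z ≈ 39.994 ≈ 40.0 km.
Check against ST06 (with the unrounded solution): distance 41.54 ≈ 41.54 km. ✓

x ≈ -58.0 km, y ≈ 99.9 km, depth ≈ 40.0 km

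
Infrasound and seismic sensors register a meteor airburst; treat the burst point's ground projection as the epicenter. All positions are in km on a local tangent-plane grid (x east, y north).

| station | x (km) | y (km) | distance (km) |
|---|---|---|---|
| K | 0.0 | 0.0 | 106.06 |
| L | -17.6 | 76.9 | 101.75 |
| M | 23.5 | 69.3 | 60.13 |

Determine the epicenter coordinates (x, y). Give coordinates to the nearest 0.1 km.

83.5 km east, 65.4 km north

Circle about each station: x² + y² = 106.06²; (x + 17.6)² + (y − 76.9)² = 101.75²; (x − 23.5)² + (y − 69.3)² = 60.13².
Subtracting the K equation from the L and M equations removes the quadratic terms:
-35.2 x + 153.8 y = 7119.03
47.0 x + 138.6 y = 12987.85
Solving the 2×2 system: x ≈ 83.5, y ≈ 65.4 km.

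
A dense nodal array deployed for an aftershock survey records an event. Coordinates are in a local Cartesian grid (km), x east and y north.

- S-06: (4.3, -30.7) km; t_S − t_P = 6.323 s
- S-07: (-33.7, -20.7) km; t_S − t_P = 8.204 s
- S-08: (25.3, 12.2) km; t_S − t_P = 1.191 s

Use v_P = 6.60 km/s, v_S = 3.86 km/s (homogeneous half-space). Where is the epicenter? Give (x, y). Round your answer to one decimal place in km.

Distance from S−P lag: d = Δt · v_P v_S / (v_P − v_S) = Δt · (6.60·3.86)/(6.60−3.86) ≈ 9.2978·Δt.
So d_S-06 = 58.79, d_S-07 = 76.28, d_S-08 = 11.07 km.
Circle about each station: (x − 4.3)² + (y + 30.7)² = 58.79²; (x + 33.7)² + (y + 20.7)² = 76.28²; (x − 25.3)² + (y − 12.2)² = 11.07².
Subtracting the S-06 equation from the S-07 and S-08 equations removes the quadratic terms:
-76.0 x + 20.0 y = -1759.17
42.0 x + 85.8 y = 3161.67
Solving the 2×2 system: x ≈ 29.1, y ≈ 22.6 km.

29.1 km east, 22.6 km north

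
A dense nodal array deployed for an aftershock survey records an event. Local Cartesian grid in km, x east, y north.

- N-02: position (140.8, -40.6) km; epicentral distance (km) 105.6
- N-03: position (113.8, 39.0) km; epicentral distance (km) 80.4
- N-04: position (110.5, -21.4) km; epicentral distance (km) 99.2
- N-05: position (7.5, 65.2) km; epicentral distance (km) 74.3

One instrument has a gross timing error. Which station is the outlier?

N-04

Solve using three stations at a time. Using N-02, N-03, N-05 (subtract circle equations pairwise → linear system) gives (x, y) ≈ (43.4, 0.2).
Distances from that point to each station vs reported:
  N-02: calculated 105.6 vs reported 105.6 → residual 0.0 km
  N-03: calculated 80.4 vs reported 80.4 → residual 0.0 km
  N-04: calculated 70.5 vs reported 99.2 → residual 28.7 km
  N-05: calculated 74.3 vs reported 74.3 → residual 0.0 km
N-02, N-03, N-05 are mutually consistent (residuals ≈ 0); N-04 is off by 28.7 km.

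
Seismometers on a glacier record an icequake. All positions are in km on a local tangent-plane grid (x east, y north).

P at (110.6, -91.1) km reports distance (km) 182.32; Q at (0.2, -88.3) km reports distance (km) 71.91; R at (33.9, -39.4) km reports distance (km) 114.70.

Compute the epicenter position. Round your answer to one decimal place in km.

-71.6 km east, -84.4 km north

Circle about each station: (x − 110.6)² + (y + 91.1)² = 182.32²; (x − 0.2)² + (y + 88.3)² = 71.91²; (x − 33.9)² + (y + 39.4)² = 114.70².
Subtracting pairs of circle equations eliminates x²+y² and gives linear equations (the radical axes):
-220.8 x + 5.6 y = 15334.89
-153.4 x + 103.4 y = 2254.49
Solving the 2×2 system: x ≈ -71.6, y ≈ -84.4 km.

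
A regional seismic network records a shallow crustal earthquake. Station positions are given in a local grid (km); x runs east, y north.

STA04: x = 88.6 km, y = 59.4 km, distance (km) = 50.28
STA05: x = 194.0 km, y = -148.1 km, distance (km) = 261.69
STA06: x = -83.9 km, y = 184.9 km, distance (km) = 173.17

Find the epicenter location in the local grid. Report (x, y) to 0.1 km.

38.4 km east, 62.3 km north

Circle about each station: (x − 88.6)² + (y − 59.4)² = 50.28²; (x − 194.0)² + (y + 148.1)² = 261.69²; (x + 83.9)² + (y − 184.9)² = 173.17².
Subtracting the STA04 equation from the STA05 and STA06 equations removes the quadratic terms:
210.8 x − 415.0 y = -17762.29
-345.0 x + 251.0 y = 2389.13
Solving the 2×2 system: x ≈ 38.4, y ≈ 62.3 km.
Check against STA04 (with the unrounded x, y): √((x − 88.6)²+(y − 59.4)²) = 50.28 ≈ 50.28 km. ✓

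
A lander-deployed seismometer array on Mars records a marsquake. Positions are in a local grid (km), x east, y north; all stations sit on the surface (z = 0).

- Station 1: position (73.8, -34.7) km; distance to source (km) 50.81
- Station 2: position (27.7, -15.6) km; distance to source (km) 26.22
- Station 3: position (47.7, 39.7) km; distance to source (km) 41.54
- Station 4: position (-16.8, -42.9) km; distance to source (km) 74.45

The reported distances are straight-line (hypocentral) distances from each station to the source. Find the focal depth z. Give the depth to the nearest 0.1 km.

Each station gives a sphere (x−x_i)² + (y−y_i)² + z² = d_i² (stations at z=0).
Subtracting the Station 1 sphere from Station 2 and Station 3: z² cancels, leaving linear equations in x and y:
-92.2 x + 38.2 y = -3745.71
-52.2 x + 148.8 y = -1943.07
Solving: x ≈ 41.205, y ≈ 1.397 km (keep extra digits for the depth step; rounded: 41.2, 1.4).
Then from the Station 1 sphere: z² = 50.81² − (x − 73.8)² − (y + 34.7)² with x = 41.205, y = 1.397, so z ≈ 14.705 ≈ 14.7 km.
Check against Station 4 (with the unrounded solution): distance 74.45 ≈ 74.45 km. ✓

depth ≈ 14.7 km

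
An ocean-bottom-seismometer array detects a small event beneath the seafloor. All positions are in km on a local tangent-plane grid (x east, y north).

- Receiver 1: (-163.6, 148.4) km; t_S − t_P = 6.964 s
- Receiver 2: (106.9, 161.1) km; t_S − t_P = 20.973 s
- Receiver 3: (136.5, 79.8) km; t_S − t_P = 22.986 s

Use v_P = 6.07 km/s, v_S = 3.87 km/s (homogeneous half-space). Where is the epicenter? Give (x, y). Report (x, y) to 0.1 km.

x ≈ -108.2 km, y ≈ 98.8 km

Distance from S−P lag: d = Δt · v_P v_S / (v_P − v_S) = Δt · (6.07·3.87)/(6.07−3.87) ≈ 10.6777·Δt.
So d_Receiver 1 = 74.36, d_Receiver 2 = 223.94, d_Receiver 3 = 245.44 km.
Circle about each station: (x + 163.6)² + (y − 148.4)² = 74.36²; (x − 106.9)² + (y − 161.1)² = 223.94²; (x − 136.5)² + (y − 79.8)² = 245.44².
Subtracting the Receiver 1 equation from the Receiver 2 and Receiver 3 equations removes the quadratic terms:
541.0 x + 25.4 y = -56026.41
600.2 x − 137.2 y = -78498.61
Solving the 2×2 system: x ≈ -108.2, y ≈ 98.8 km.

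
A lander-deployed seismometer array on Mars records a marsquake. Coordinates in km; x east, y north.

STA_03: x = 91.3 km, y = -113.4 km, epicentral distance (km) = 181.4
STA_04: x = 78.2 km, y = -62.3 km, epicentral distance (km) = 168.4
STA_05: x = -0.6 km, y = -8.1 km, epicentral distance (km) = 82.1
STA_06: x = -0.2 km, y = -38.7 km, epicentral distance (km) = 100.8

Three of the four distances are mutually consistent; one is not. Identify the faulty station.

Solve using three stations at a time. Using STA_03, STA_04, STA_06 (subtract circle equations pairwise → linear system) gives (x, y) ≈ (-88.3, -87.7).
Distances from that point to each station vs reported:
  STA_03: calculated 181.4 vs reported 181.4 → residual 0.0 km
  STA_04: calculated 168.4 vs reported 168.4 → residual 0.0 km
  STA_05: calculated 118.4 vs reported 82.1 → residual 36.3 km
  STA_06: calculated 100.8 vs reported 100.8 → residual 0.0 km
STA_03, STA_04, STA_06 are mutually consistent (residuals ≈ 0); STA_05 is off by 36.3 km.

STA_05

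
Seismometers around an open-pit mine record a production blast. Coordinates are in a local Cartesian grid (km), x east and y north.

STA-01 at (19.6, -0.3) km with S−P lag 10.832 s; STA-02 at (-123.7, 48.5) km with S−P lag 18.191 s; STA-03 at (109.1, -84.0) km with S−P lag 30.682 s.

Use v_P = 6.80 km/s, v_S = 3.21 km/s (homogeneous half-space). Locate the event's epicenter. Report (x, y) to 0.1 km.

x ≈ -13.4 km, y ≈ 56.7 km

Distance from S−P lag: d = Δt · v_P v_S / (v_P − v_S) = Δt · (6.80·3.21)/(6.80−3.21) ≈ 6.0802·Δt.
So d_STA-01 = 65.86, d_STA-02 = 110.61, d_STA-03 = 186.55 km.
Circle about each station: (x − 19.6)² + (y + 0.3)² = 65.86²; (x + 123.7)² + (y − 48.5)² = 110.61²; (x − 109.1)² + (y + 84.0)² = 186.55².
Subtracting the STA-01 equation from the STA-02 and STA-03 equations removes the quadratic terms:
-286.6 x + 97.6 y = 9372.66
179.0 x − 167.4 y = -11888.80
Solving the 2×2 system: x ≈ -13.4, y ≈ 56.7 km.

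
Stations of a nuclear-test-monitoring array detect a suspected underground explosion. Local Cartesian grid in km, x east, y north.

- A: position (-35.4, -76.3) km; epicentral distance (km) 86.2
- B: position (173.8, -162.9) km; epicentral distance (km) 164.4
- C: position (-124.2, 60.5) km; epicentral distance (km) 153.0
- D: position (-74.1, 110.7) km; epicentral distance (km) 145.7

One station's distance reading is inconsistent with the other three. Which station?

Solve using three stations at a time. Using A, C, D (subtract circle equations pairwise → linear system) gives (x, y) ≈ (13.9, -5.5).
Distances from that point to each station vs reported:
  A: calculated 86.3 vs reported 86.2 → residual 0.1 km
  B: calculated 224.4 vs reported 164.4 → residual 60.0 km
  C: calculated 153.0 vs reported 153.0 → residual 0.0 km
  D: calculated 145.7 vs reported 145.7 → residual 0.0 km
A, C, D are mutually consistent (residuals ≈ 0); B is off by 60.0 km.

B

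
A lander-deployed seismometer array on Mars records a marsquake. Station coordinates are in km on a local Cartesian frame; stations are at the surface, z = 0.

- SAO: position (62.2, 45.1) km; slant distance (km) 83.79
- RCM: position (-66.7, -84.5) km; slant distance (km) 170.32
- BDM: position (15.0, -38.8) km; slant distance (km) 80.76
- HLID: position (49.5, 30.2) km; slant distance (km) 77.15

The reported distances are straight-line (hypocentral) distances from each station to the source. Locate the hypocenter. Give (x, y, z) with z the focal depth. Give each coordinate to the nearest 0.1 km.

Each station gives a sphere (x−x_i)² + (y−y_i)² + z² = d_i² (stations at z=0).
Subtracting the SAO sphere from RCM and BDM: z² cancels, leaving linear equations in x and y:
-257.8 x − 259.2 y = -16301.85
-94.4 x − 167.8 y = -3673.82
Solving: x ≈ 94.899, y ≈ -31.494 km (keep extra digits for the depth step; rounded: 94.9, -31.5).
Then from the SAO sphere: z² = 83.79² − (x − 62.2)² − (y − 45.1)² with x = 94.899, y = -31.494, so z ≈ 9.214 ≈ 9.2 km.

x ≈ 94.9 km, y ≈ -31.5 km, depth ≈ 9.2 km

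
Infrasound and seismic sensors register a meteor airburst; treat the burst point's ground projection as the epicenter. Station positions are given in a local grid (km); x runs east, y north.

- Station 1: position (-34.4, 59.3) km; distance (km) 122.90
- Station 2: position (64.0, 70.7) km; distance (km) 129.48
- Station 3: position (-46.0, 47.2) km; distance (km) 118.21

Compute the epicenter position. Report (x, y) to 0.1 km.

Circle about each station: (x + 34.4)² + (y − 59.3)² = 122.90²; (x − 64.0)² + (y − 70.7)² = 129.48²; (x + 46.0)² + (y − 47.2)² = 118.21².
Subtracting pairs of circle equations eliminates x²+y² and gives linear equations (the radical axes):
196.8 x + 22.8 y = 2733.98
-23.2 x − 24.2 y = 774.80
Solving the 2×2 system: x ≈ 19.8, y ≈ -51.0 km.

(19.8, -51.0)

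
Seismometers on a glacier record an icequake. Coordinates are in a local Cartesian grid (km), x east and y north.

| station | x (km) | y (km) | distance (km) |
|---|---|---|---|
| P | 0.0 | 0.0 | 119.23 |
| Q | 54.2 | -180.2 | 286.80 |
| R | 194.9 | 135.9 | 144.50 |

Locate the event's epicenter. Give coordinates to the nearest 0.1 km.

Circle about each station: x² + y² = 119.23²; (x − 54.2)² + (y + 180.2)² = 286.80²; (x − 194.9)² + (y − 135.9)² = 144.50².
Subtracting the P equation from the Q and R equations removes the quadratic terms:
108.4 x − 360.4 y = -32628.77
389.8 x + 271.8 y = 49790.36
Solving the 2×2 system: x ≈ 53.4, y ≈ 106.6 km.

(53.4, 106.6)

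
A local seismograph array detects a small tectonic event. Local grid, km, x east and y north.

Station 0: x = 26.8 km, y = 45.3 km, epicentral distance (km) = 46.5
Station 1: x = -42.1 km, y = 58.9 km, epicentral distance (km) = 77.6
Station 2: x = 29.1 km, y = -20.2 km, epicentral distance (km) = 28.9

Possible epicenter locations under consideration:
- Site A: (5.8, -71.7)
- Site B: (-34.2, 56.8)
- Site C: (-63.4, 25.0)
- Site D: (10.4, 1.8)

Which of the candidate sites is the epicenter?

For each candidate, compare |candidate − station| to the reported distance:
Site A: residuals Station 0 72.4, Station 1 61.5, Station 2 27.6 → max 72.4 km
Site B: residuals Station 0 15.6, Station 1 69.4, Station 2 70.8 → max 70.8 km
Site C: residuals Station 0 46.0, Station 1 37.6, Station 2 74.1 → max 74.1 km
Site D: residuals Station 0 0.0, Station 1 0.0, Station 2 0.0 → max 0.0 km
Only Site D has all residuals ≈ 0.

Site D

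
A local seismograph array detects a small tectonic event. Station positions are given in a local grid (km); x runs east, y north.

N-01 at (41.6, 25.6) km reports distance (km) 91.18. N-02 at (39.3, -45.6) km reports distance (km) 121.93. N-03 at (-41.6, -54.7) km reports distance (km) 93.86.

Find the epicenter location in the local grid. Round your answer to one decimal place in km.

Circle about each station: (x − 41.6)² + (y − 25.6)² = 91.18²; (x − 39.3)² + (y + 45.6)² = 121.93²; (x + 41.6)² + (y + 54.7)² = 93.86².
Subtracting pairs of circle equations eliminates x²+y² and gives linear equations (the radical axes):
-4.6 x − 142.4 y = -5315.20
-166.4 x − 160.6 y = 1840.82
Solving the 2×2 system: x ≈ -48.6, y ≈ 38.9 km.
Check against N-01 (with the unrounded x, y): √((x − 41.6)²+(y − 25.6)²) = 91.18 ≈ 91.18 km. ✓

(-48.6, 38.9)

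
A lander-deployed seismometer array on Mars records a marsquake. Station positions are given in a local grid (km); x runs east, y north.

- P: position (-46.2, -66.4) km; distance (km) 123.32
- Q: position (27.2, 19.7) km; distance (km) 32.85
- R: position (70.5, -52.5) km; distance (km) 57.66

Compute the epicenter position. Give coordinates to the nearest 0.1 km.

Circle about each station: (x + 46.2)² + (y + 66.4)² = 123.32²; (x − 27.2)² + (y − 19.7)² = 32.85²; (x − 70.5)² + (y + 52.5)² = 57.66².
Subtracting the P equation from the Q and R equations removes the quadratic terms:
146.8 x + 172.2 y = 8713.23
233.4 x + 27.8 y = 13066.25
Solving the 2×2 system: x ≈ 55.6, y ≈ 3.2 km.
Check against P (with the unrounded x, y): √((x + 46.2)²+(y + 66.4)²) = 123.32 ≈ 123.32 km. ✓

(55.6, 3.2)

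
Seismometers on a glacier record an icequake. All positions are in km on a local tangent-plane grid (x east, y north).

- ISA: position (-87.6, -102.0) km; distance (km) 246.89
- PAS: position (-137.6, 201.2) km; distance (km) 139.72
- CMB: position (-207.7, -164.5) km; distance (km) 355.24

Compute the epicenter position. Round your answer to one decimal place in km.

-15.1 km east, 134.0 km north

Circle about each station: (x + 87.6)² + (y + 102.0)² = 246.89²; (x + 137.6)² + (y − 201.2)² = 139.72²; (x + 207.7)² + (y + 164.5)² = 355.24².
Subtracting the ISA equation from the PAS and CMB equations removes the quadratic terms:
-100.0 x + 606.4 y = 82770.43
-240.2 x − 125.0 y = -13119.01
Solving the 2×2 system: x ≈ -15.1, y ≈ 134.0 km.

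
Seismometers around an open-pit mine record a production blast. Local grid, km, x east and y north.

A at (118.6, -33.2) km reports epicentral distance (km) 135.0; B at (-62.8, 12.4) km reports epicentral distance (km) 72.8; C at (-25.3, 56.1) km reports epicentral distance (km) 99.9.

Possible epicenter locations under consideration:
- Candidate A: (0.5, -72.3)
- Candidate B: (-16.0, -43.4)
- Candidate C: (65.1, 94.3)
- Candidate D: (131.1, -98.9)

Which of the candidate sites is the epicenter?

For each candidate, compare |candidate − station| to the reported distance:
Candidate A: residuals A 10.6, B 32.9, C 31.1 → max 32.9 km
Candidate B: residuals A 0.0, B 0.0, C 0.0 → max 0.0 km
Candidate C: residuals A 3.3, B 79.1, C 1.8 → max 79.1 km
Candidate D: residuals A 68.1, B 150.8, C 120.3 → max 150.8 km
Only Candidate B has all residuals ≈ 0.

Candidate B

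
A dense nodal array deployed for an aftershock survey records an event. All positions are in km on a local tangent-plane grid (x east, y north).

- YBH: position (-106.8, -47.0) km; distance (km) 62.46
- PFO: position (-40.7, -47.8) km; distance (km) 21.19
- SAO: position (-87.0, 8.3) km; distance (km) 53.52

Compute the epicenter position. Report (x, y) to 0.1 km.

(-47.4, -27.7)

Circle about each station: (x + 106.8)² + (y + 47.0)² = 62.46²; (x + 40.7)² + (y + 47.8)² = 21.19²; (x + 87.0)² + (y − 8.3)² = 53.52².
Subtracting pairs of circle equations eliminates x²+y² and gives linear equations (the radical axes):
132.2 x − 1.6 y = -6221.67
39.6 x + 110.6 y = -4940.49
Solving the 2×2 system: x ≈ -47.4, y ≈ -27.7 km.
Check against YBH (with the unrounded x, y): √((x + 106.8)²+(y + 47.0)²) = 62.46 ≈ 62.46 km. ✓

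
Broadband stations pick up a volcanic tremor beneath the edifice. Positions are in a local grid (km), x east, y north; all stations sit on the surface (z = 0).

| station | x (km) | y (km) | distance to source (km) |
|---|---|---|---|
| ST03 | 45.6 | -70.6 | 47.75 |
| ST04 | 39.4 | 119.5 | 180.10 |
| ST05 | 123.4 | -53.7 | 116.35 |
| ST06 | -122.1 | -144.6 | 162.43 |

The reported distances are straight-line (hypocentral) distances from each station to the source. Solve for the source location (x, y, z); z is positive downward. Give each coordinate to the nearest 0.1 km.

(10.8, -55.9, 29.2)

Each station gives a sphere (x−x_i)² + (y−y_i)² + z² = d_i² (stations at z=0).
Subtracting the ST03 sphere from ST04 and ST05: z² cancels, leaving linear equations in x and y:
-12.4 x + 380.2 y = -21387.06
155.6 x + 33.8 y = -209.73
Solving: x ≈ 10.795, y ≈ -55.900 km (keep extra digits for the depth step; rounded: 10.8, -55.9).
Then from the ST03 sphere: z² = 47.75² − (x − 45.6)² − (y + 70.6)² with x = 10.795, y = -55.900, so z ≈ 29.199 ≈ 29.2 km.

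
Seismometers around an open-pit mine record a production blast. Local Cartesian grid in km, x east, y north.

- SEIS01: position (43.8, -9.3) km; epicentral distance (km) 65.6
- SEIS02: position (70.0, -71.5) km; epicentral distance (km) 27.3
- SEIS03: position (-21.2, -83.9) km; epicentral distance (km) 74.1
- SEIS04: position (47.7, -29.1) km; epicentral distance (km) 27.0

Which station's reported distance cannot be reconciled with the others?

SEIS01

Solve using three stations at a time. Using SEIS02, SEIS03, SEIS04 (subtract circle equations pairwise → linear system) gives (x, y) ≈ (47.5, -56.1).
Distances from that point to each station vs reported:
  SEIS01: calculated 46.9 vs reported 65.6 → residual 18.7 km
  SEIS02: calculated 27.3 vs reported 27.3 → residual 0.0 km
  SEIS03: calculated 74.1 vs reported 74.1 → residual 0.0 km
  SEIS04: calculated 27.0 vs reported 27.0 → residual 0.0 km
SEIS02, SEIS03, SEIS04 are mutually consistent (residuals ≈ 0); SEIS01 is off by 18.7 km.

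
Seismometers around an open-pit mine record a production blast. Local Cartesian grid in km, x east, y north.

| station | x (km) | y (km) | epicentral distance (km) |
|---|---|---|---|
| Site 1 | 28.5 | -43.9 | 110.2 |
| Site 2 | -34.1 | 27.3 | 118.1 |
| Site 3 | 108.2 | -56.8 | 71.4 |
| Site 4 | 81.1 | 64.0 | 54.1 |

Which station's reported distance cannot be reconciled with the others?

Solve using three stations at a time. Using Site 2, Site 3, Site 4 (subtract circle equations pairwise → linear system) gives (x, y) ≈ (82.7, 9.9).
Distances from that point to each station vs reported:
  Site 1: calculated 76.4 vs reported 110.2 → residual 33.8 km
  Site 2: calculated 118.1 vs reported 118.1 → residual 0.0 km
  Site 3: calculated 71.4 vs reported 71.4 → residual 0.0 km
  Site 4: calculated 54.1 vs reported 54.1 → residual 0.0 km
Site 2, Site 3, Site 4 are mutually consistent (residuals ≈ 0); Site 1 is off by 33.8 km.

Site 1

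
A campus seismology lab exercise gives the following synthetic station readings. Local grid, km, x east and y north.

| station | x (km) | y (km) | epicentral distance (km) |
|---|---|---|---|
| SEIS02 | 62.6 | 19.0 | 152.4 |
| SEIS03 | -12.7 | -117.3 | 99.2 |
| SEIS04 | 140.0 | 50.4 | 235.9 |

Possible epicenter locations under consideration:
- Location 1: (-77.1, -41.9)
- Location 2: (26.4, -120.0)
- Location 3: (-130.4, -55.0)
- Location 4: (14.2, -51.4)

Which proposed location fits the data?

For each candidate, compare |candidate − station| to the reported distance:
Location 1: residuals SEIS02 0.0, SEIS03 0.0, SEIS04 0.0 → max 0.0 km
Location 2: residuals SEIS02 8.8, SEIS03 60.0, SEIS04 31.1 → max 60.0 km
Location 3: residuals SEIS02 54.3, SEIS03 34.0, SEIS04 54.3 → max 54.3 km
Location 4: residuals SEIS02 67.0, SEIS03 28.0, SEIS04 74.1 → max 74.1 km
Only Location 1 has all residuals ≈ 0.

Location 1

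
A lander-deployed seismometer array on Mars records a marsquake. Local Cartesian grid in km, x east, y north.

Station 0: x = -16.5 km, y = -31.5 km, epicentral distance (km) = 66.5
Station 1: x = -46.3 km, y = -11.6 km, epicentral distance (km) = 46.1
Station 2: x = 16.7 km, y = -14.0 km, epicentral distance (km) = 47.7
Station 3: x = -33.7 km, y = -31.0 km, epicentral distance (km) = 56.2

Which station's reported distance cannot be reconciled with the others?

Solve using three stations at a time. Using Station 1, Station 2, Station 3 (subtract circle equations pairwise → linear system) gives (x, y) ≈ (-14.7, 21.8).
Distances from that point to each station vs reported:
  Station 0: calculated 53.3 vs reported 66.5 → residual 13.2 km
  Station 1: calculated 46.0 vs reported 46.1 → residual 0.1 km
  Station 2: calculated 47.6 vs reported 47.7 → residual 0.1 km
  Station 3: calculated 56.1 vs reported 56.2 → residual 0.1 km
Station 1, Station 2, Station 3 are mutually consistent (residuals ≈ 0); Station 0 is off by 13.2 km.

Station 0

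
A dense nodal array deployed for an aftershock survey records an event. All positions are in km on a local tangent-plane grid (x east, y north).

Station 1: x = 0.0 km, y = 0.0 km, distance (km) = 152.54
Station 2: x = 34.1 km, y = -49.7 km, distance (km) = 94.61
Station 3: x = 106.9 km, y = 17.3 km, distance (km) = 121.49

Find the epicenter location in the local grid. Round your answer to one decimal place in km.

Circle about each station: x² + y² = 152.54²; (x − 34.1)² + (y + 49.7)² = 94.61²; (x − 106.9)² + (y − 17.3)² = 121.49².
Subtracting pairs of circle equations eliminates x²+y² and gives linear equations (the radical axes):
68.2 x − 99.4 y = 17950.30
213.8 x + 34.6 y = 20235.53
Solving the 2×2 system: x ≈ 111.5, y ≈ -104.1 km.

x ≈ 111.5 km, y ≈ -104.1 km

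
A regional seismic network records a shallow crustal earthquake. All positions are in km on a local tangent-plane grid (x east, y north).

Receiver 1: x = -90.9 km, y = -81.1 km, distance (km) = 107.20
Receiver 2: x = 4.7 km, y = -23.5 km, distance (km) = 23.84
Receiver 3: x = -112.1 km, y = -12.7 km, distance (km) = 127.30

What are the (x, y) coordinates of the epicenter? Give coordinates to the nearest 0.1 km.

Circle about each station: (x + 90.9)² + (y + 81.1)² = 107.20²; (x − 4.7)² + (y + 23.5)² = 23.84²; (x + 112.1)² + (y + 12.7)² = 127.30².
Subtracting the Receiver 1 equation from the Receiver 2 and Receiver 3 equations removes the quadratic terms:
191.2 x + 115.2 y = -3342.19
-42.4 x + 136.8 y = -6825.77
Solving the 2×2 system: x ≈ 10.6, y ≈ -46.6 km.

x ≈ 10.6 km, y ≈ -46.6 km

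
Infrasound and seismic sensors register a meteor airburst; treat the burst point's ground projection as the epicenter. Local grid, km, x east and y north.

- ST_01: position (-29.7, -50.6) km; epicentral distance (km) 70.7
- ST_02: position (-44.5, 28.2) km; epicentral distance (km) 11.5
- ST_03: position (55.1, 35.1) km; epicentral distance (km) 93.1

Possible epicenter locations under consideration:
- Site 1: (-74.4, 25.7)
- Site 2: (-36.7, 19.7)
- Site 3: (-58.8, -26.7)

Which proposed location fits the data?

For each candidate, compare |candidate − station| to the reported distance:
Site 1: residuals ST_01 17.7, ST_02 18.5, ST_03 36.7 → max 36.7 km
Site 2: residuals ST_01 0.1, ST_02 0.0, ST_03 0.0 → max 0.1 km
Site 3: residuals ST_01 33.0, ST_02 45.2, ST_03 36.5 → max 45.2 km
Only Site 2 has all residuals ≈ 0.

Site 2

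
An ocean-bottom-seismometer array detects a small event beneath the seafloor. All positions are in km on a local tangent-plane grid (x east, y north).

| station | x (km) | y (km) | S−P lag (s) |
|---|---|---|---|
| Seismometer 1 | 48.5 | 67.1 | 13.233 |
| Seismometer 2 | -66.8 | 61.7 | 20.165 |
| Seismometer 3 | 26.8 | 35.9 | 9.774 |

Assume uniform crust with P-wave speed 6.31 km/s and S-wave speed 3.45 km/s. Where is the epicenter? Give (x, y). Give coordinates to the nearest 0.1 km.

Distance from S−P lag: d = Δt · v_P v_S / (v_P − v_S) = Δt · (6.31·3.45)/(6.31−3.45) ≈ 7.6117·Δt.
So d_Seismometer 1 = 100.73, d_Seismometer 2 = 153.49, d_Seismometer 3 = 74.40 km.
Circle about each station: (x − 48.5)² + (y − 67.1)² = 100.73²; (x + 66.8)² + (y − 61.7)² = 153.49²; (x − 26.8)² + (y − 35.9)² = 74.40².
Subtracting pairs of circle equations eliminates x²+y² and gives linear equations (the radical axes):
-230.6 x − 10.8 y = -11998.18
-43.4 x − 62.4 y = -236.44
Solving the 2×2 system: x ≈ 53.6, y ≈ -33.5 km.

x ≈ 53.6 km, y ≈ -33.5 km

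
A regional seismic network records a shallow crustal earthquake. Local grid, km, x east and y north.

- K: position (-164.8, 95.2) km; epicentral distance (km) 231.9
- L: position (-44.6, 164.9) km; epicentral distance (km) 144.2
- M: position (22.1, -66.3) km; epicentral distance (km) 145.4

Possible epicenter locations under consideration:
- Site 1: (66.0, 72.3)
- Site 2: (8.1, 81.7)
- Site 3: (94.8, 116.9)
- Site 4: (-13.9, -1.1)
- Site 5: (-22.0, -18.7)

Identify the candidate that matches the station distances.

For each candidate, compare |candidate − station| to the reported distance:
Site 1: residuals K 0.0, L 0.0, M 0.0 → max 0.0 km
Site 2: residuals K 58.5, L 45.7, M 3.3 → max 58.5 km
Site 3: residuals K 28.6, L 3.2, M 51.7 → max 51.7 km
Site 4: residuals K 52.9, L 24.6, M 70.9 → max 70.9 km
Site 5: residuals K 49.2, L 40.8, M 80.5 → max 80.5 km
Only Site 1 has all residuals ≈ 0.

Site 1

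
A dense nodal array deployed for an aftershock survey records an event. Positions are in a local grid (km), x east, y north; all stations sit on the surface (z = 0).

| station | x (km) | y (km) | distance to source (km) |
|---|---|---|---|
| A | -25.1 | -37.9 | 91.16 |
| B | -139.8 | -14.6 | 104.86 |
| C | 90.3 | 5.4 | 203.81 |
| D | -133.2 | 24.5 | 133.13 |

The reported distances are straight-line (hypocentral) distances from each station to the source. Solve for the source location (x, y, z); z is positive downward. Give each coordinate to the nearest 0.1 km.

(-83.7, -90.0, 46.5)

Each station gives a sphere (x−x_i)² + (y−y_i)² + z² = d_i² (stations at z=0).
Subtracting the A sphere from B and C: z² cancels, leaving linear equations in x and y:
-229.4 x + 46.6 y = 15005.31
230.8 x + 86.6 y = -27111.54
Solving: x ≈ -83.695, y ≈ -90.008 km (keep extra digits for the depth step; rounded: -83.7, -90.0).
Then from the A sphere: z² = 91.16² − (x + 25.1)² − (y + 37.9)² with x = -83.695, y = -90.008, so z ≈ 46.492 ≈ 46.5 km.
Check against D (with the unrounded solution): distance 133.13 ≈ 133.13 km. ✓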